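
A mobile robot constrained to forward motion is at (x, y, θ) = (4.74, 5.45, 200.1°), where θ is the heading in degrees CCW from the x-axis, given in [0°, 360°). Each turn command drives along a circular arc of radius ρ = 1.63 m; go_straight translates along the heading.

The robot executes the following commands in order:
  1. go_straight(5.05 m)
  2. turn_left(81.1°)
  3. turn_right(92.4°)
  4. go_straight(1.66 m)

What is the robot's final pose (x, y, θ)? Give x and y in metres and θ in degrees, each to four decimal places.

(-4.0313, -0.3142, 188.8000°)

set_pose: (x, y, θ) = (4.7400, 5.4500, 200.1000°), ρ = 1.63
go_straight(5.05): x += 5.05·cos θ, y += 5.05·sin θ → (-0.0024, 3.7145, 200.1000°)
turn_left(81.1°): centre at ρ to the left, rotate +81.1° → (-1.0412, 1.8672, 281.2000°)
turn_right(92.4°): centre at ρ to the right, rotate −92.4° → (-2.3908, -0.0602, 188.8000°)
go_straight(1.66): x += 1.66·cos θ, y += 1.66·sin θ → (-4.0313, -0.3142, 188.8000°)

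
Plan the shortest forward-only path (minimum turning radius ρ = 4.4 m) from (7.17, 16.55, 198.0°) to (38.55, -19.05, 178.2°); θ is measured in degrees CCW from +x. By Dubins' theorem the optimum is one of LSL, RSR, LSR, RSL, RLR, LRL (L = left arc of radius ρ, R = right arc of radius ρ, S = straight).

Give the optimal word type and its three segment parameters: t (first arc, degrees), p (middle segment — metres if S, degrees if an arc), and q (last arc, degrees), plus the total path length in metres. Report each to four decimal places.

LSR: t = 132.6970°, p = 39.5227 m, q = 152.4970°, L = 61.4240 m

Let ψ = atan2(Δy, Δx) = atan2(-35.60, 31.38) = -48.6051° be the start→goal bearing.
Normalize: d = |goal − start| / ρ = 47.455921/4.4 = 10.785437, α = (θ_start − ψ) mod 360° = 246.6051° = 4.304071 rad, β = (θ_goal − ψ) mod 360° = 226.8051° = 3.958496 rad.
Common terms: sin α = -0.917790, cos α = -0.397066, sin β = -0.729029, cos β = -0.684482, cos(α−β) = 0.940881, d² = 116.325640. Work in radians in the unit-radius frame; every candidate has L = ρ·(t + p + q).
LSL: p² = 2 + d² − 2cos(α−β) + 2d(sin α − sin β) = 112.372151; p = √p² = 10.600573; φ = atan2(cos β − cos α, d + sin α − sin β) = -0.027117 rad; t = (φ − α) mod 2π = 1.951998 rad, q = (β − φ) mod 2π = 3.985612 rad → L = 4.4·(1.951998 + 10.600573 + 3.985612) = 4.4·16.538183 = 72.768006 m
RSR: p² = 2 + d² − 2cos(α−β) + 2d(sin β − sin α) = 120.515607; p = √p² = 10.977960; φ = atan2(cos α − cos β, d − sin α + sin β) = 0.026184 rad; t = (α − φ) mod 2π = 4.277887 rad, q = (φ − β) mod 2π = 2.350874 rad → L = 4.4·(4.277887 + 10.977960 + 2.350874) = 4.4·17.606721 = 77.469570 m
LSR: p² = d² − 2 + 2cos(α−β) + 2d(sin α + sin β) = 80.684071; p = √p² = 8.982431; φ = atan2(−cos α − cos β, d + sin α + sin β) − atan2(−2, p) = 0.336884 rad; t = (φ − α) mod 2π = 2.315999 rad, q = (φ − β) mod 2π = 2.661574 rad → L = 4.4·(2.315999 + 8.982431 + 2.661574) = 4.4·13.960004 = 61.424019 m
RSL: p² = d² − 2 + 2cos(α−β) − 2d(sin α + sin β) = 151.730733; p = √p² = 12.317903; φ = atan2(cos α + cos β, d − sin α − sin β) − atan2(2, p) = -0.247738 rad; t = (α − φ) mod 2π = 4.551808 rad, q = (β − φ) mod 2π = 4.206233 rad → L = 4.4·(4.551808 + 12.317903 + 4.206233) = 4.4·21.075944 = 92.734156 m
RLR: c = (6 − d² + 2cos(α−β) + 2d(sin α − sin β))/8 = -14.064451, |c| > 1 → infeasible
LRL: c = (6 − d² + 2cos(α−β) − 2d(sin α − sin β))/8 = -13.046519, |c| > 1 → infeasible
Shortest: LSR with L = 61.424019 m ≈ 61.4240 m
Convert LSR to answer units (arcs ×180/π): t = 2.315999·180/π = 132.6970°, p = ρ·p = 4.4·8.982431 = 39.5227 m, q = 2.661574·180/π = 152.4970°, L = 61.4240 m.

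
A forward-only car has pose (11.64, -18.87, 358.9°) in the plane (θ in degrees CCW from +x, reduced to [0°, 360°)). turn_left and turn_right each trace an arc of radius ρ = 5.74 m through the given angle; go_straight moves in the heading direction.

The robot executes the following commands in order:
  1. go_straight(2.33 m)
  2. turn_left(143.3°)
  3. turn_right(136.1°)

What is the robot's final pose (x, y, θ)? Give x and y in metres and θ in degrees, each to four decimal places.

set_pose: (x, y, θ) = (11.6400, -18.8700, 358.9000°), ρ = 5.74
go_straight(2.33): x += 2.33·cos θ, y += 2.33·sin θ → (13.9696, -18.9147, 358.9000°)
turn_left(143.3°): centre at ρ to the left, rotate +143.3° → (17.5979, -8.6403, 502.2000° ≡ 142.2000°)
turn_right(136.1°): centre at ρ to the right, rotate −136.1° → (20.5060, 1.6027, 6.1000°)

(20.5060, 1.6027, 6.1000°)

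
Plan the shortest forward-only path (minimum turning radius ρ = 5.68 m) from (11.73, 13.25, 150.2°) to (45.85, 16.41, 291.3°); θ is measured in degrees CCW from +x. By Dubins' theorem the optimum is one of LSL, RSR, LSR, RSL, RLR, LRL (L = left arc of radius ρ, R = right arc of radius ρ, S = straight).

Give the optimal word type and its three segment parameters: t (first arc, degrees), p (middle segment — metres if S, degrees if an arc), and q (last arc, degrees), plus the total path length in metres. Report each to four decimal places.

Let ψ = atan2(Δy, Δx) = atan2(3.16, 34.12) = 5.2913° be the start→goal bearing.
Normalize: d = |goal − start| / ρ = 34.266018/5.68 = 6.032750, α = (θ_start − ψ) mod 360° = 144.9087° = 2.529134 rad, β = (θ_goal − ψ) mod 360° = 286.0087° = 4.991793 rad.
Common terms: sin α = 0.574881, cos α = -0.818237, sin β = -0.961220, cos β = 0.275783, cos(α−β) = -0.778243, d² = 36.394069. Work in radians in the unit-radius frame; every candidate has L = ρ·(t + p + q).
LSL: p² = 2 + d² − 2cos(α−β) + 2d(sin α − sin β) = 58.484382; p = √p² = 7.647508; φ = atan2(cos β − cos α, d + sin α − sin β) = 0.143548 rad; t = (φ − α) mod 2π = 3.897600 rad, q = (β − φ) mod 2π = 4.848245 rad → L = 5.68·(3.897600 + 7.647508 + 4.848245) = 5.68·16.393353 = 93.114246 m
RSR: p² = 2 + d² − 2cos(α−β) + 2d(sin β − sin α) = 21.416728; p = √p² = 4.627821; φ = atan2(cos α − cos β, d − sin α + sin β) = -0.238660 rad; t = (α − φ) mod 2π = 2.767794 rad, q = (φ − β) mod 2π = 1.052732 rad → L = 5.68·(2.767794 + 4.627821 + 1.052732) = 5.68·8.448347 = 47.986610 m
LSR: p² = d² − 2 + 2cos(α−β) + 2d(sin α + sin β) = 28.176213; p = √p² = 5.308127; φ = atan2(−cos α − cos β, d + sin α + sin β) − atan2(−2, p) = 0.456108 rad; t = (φ − α) mod 2π = 4.210159 rad, q = (φ − β) mod 2π = 1.747500 rad → L = 5.68·(4.210159 + 5.308127 + 1.747500) = 5.68·11.265786 = 63.989664 m
RSL: p² = d² − 2 + 2cos(α−β) − 2d(sin α + sin β) = 37.498951; p = √p² = 6.123639; φ = atan2(cos α + cos β, d − sin α − sin β) − atan2(2, p) = -0.399987 rad; t = (α − φ) mod 2π = 2.929121 rad, q = (β − φ) mod 2π = 5.391781 rad → L = 5.68·(2.929121 + 6.123639 + 5.391781) = 5.68·14.444540 = 82.044989 m
RLR: c = (6 − d² + 2cos(α−β) + 2d(sin α − sin β))/8 = -1.677091, |c| > 1 → infeasible
LRL: c = (6 − d² + 2cos(α−β) − 2d(sin α − sin β))/8 = -6.310548, |c| > 1 → infeasible
Shortest: RSR with L = 47.986610 m ≈ 47.9866 m
Convert RSR to answer units (arcs ×180/π): t = 2.767794·180/π = 158.5829°, p = ρ·p = 5.68·4.627821 = 26.2860 m, q = 1.052732·180/π = 60.3171°, L = 47.9866 m.

RSR: t = 158.5829°, p = 26.2860 m, q = 60.3171°, L = 47.9866 m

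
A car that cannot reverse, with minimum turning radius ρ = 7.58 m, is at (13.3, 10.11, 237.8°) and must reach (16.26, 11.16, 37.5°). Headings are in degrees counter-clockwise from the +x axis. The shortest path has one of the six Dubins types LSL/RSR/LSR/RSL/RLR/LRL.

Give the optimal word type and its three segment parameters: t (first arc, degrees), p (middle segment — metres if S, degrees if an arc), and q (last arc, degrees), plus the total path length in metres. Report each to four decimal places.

LRL: t = 41.2913°, p = 306.1698°, q = 64.5785°, L = 54.5112 m

Let ψ = atan2(Δy, Δx) = atan2(1.05, 2.96) = 19.5311° be the start→goal bearing.
Normalize: d = |goal − start| / ρ = 3.140716/7.58 = 0.414343, α = (θ_start − ψ) mod 360° = 218.2689° = 3.809511 rad, β = (θ_goal − ψ) mod 360° = 17.9689° = 0.313616 rad.
Common terms: sin α = -0.619353, cos α = -0.785113, sin β = 0.308501, cos β = 0.951224, cos(α−β) = -0.937889, d² = 0.171680. Work in radians in the unit-radius frame; every candidate has L = ρ·(t + p + q).
LSL: p² = 2 + d² − 2cos(α−β) + 2d(sin α − sin β) = 3.278559; p = √p² = 1.810679; φ = atan2(cos β − cos α, d + sin α − sin β) = 1.858344 rad; t = (φ − α) mod 2π = 4.332018 rad, q = (β − φ) mod 2π = 4.738458 rad → L = 7.58·(4.332018 + 1.810679 + 4.738458) = 7.58·10.881155 = 82.479158 m
RSR: p² = 2 + d² − 2cos(α−β) + 2d(sin β − sin α) = 4.816356; p = √p² = 2.194620; φ = atan2(cos α − cos β, d − sin α + sin β) = -0.912734 rad; t = (α − φ) mod 2π = 4.722245 rad, q = (φ − β) mod 2π = 5.056835 rad → L = 7.58·(4.722245 + 2.194620 + 5.056835) = 7.58·11.973700 = 90.760643 m
LSR: p² = d² − 2 + 2cos(α−β) + 2d(sin α + sin β) = -3.961697 < 0 → infeasible
RSL: p² = d² − 2 + 2cos(α−β) − 2d(sin α + sin β) = -3.446499 < 0 → infeasible
RLR: c = (6 − d² + 2cos(α−β) + 2d(sin α − sin β))/8 = 0.397956; p = 2π − arccos c = 5.121676 rad; φ = atan2(cos α − cos β, d − sin α + sin β) = -0.912734 rad; t = (α − φ + p/2) mod 2π = 0.999898 rad, q = (α − β − t + p) mod 2π = 1.334488 rad → L = 7.58·(0.999898 + 5.121676 + 1.334488) = 7.58·7.456062 = 56.516947 m
LRL: c = (6 − d² + 2cos(α−β) − 2d(sin α − sin β))/8 = 0.590180; p = 2π − arccos c = 5.343671 rad; φ = atan2(cos β − cos α, d + sin α − sin β) = 1.858344 rad; t = (φ − α + p/2) mod 2π = 0.720668 rad, q = (β − α − t + p) mod 2π = 1.127108 rad → L = 7.58·(0.720668 + 5.343671 + 1.127108) = 7.58·7.191447 = 54.511170 m
Shortest: LRL with L = 54.511170 m ≈ 54.5112 m
Convert LRL to answer units (arcs ×180/π): t = 0.720668·180/π = 41.2913°, p = 5.343671·180/π = 306.1698°, q = 1.127108·180/π = 64.5785°, L = 54.5112 m.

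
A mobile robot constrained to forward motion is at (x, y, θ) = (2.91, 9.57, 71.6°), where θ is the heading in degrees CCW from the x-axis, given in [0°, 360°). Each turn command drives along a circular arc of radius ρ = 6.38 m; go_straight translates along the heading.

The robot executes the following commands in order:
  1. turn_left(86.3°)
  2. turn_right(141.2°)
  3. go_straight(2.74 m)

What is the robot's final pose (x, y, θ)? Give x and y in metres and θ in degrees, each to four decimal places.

(2.4479, 30.3046, 16.7000°)

set_pose: (x, y, θ) = (2.9100, 9.5700, 71.6000°), ρ = 6.38
turn_left(86.3°): centre at ρ to the left, rotate +86.3° → (-0.7435, 17.4951, 157.9000°)
turn_right(141.2°): centre at ρ to the right, rotate −141.2° → (-0.1766, 29.5173, 16.7000°)
go_straight(2.74): x += 2.74·cos θ, y += 2.74·sin θ → (2.4479, 30.3046, 16.7000°)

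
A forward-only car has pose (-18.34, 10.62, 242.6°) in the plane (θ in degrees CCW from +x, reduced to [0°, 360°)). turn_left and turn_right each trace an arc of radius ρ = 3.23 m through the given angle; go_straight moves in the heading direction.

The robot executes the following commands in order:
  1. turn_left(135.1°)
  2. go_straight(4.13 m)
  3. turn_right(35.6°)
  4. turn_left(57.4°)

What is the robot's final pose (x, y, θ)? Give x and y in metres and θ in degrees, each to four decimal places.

(-5.5338, 7.8900, 39.5000°)

set_pose: (x, y, θ) = (-18.3400, 10.6200, 242.6000°), ρ = 3.23
turn_left(135.1°): centre at ρ to the left, rotate +135.1° → (-14.4903, 6.0565, 377.7000° ≡ 17.7000°)
go_straight(4.13): x += 4.13·cos θ, y += 4.13·sin θ → (-10.5558, 7.3121, 17.7000°)
turn_right(35.6°): centre at ρ to the right, rotate −35.6° → (-8.5810, 7.3087, -17.9000° ≡ 342.1000°)
turn_left(57.4°): centre at ρ to the left, rotate +57.4° → (-5.5338, 7.8900, 399.5000° ≡ 39.5000°)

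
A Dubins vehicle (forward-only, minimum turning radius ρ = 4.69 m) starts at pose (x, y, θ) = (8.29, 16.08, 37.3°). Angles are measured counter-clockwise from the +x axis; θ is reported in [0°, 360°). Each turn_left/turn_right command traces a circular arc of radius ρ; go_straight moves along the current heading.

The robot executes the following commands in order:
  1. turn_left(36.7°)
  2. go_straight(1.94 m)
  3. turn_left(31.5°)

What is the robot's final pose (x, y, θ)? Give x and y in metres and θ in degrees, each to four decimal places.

(10.5021, 22.9290, 105.5000°)

set_pose: (x, y, θ) = (8.2900, 16.0800, 37.3000°), ρ = 4.69
turn_left(36.7°): centre at ρ to the left, rotate +36.7° → (9.9562, 18.5180, 74.0000°)
go_straight(1.94): x += 1.94·cos θ, y += 1.94·sin θ → (10.4910, 20.3829, 74.0000°)
turn_left(31.5°): centre at ρ to the left, rotate +31.5° → (10.5021, 22.9290, 105.5000°)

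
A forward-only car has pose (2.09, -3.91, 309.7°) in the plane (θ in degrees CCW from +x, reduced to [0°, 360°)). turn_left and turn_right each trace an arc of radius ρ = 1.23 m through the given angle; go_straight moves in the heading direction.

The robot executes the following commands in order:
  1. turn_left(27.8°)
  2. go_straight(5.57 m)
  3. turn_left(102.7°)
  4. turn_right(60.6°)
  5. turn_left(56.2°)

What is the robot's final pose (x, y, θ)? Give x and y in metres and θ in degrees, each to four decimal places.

(10.9737, -3.6588, 75.8000°)

set_pose: (x, y, θ) = (2.0900, -3.9100, 309.7000°), ρ = 1.23
turn_left(27.8°): centre at ρ to the left, rotate +27.8° → (2.5657, -4.2607, 337.5000°)
go_straight(5.57): x += 5.57·cos θ, y += 5.57·sin θ → (7.7117, -6.3922, 337.5000°)
turn_left(102.7°): centre at ρ to the left, rotate +102.7° → (9.3944, -5.4652, 440.2000° ≡ 80.2000°)
turn_right(60.6°): centre at ρ to the right, rotate −60.6° → (10.1939, -4.5158, 19.6000°)
turn_left(56.2°): centre at ρ to the left, rotate +56.2° → (10.9737, -3.6588, 75.8000°)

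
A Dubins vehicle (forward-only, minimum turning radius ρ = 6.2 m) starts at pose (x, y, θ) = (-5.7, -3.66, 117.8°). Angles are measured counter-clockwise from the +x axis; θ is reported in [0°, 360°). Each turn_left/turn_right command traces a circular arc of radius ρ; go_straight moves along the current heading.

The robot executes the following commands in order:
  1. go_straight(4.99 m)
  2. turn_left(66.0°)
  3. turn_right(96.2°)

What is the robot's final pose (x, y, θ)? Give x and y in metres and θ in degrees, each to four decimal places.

(-20.5280, 10.4948, 87.6000°)

set_pose: (x, y, θ) = (-5.7000, -3.6600, 117.8000°), ρ = 6.2
go_straight(4.99): x += 4.99·cos θ, y += 4.99·sin θ → (-8.0273, 0.7541, 117.8000°)
turn_left(66.0°): centre at ρ to the left, rotate +66.0° → (-13.9226, 4.0488, 183.8000°)
turn_right(96.2°): centre at ρ to the right, rotate −96.2° → (-20.5280, 10.4948, 87.6000°)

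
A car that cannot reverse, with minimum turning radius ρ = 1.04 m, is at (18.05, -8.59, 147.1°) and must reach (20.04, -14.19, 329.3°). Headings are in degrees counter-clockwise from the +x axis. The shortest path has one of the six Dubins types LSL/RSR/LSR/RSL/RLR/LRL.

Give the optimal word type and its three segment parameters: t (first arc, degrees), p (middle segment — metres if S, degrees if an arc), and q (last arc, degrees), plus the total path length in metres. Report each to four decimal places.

LSL: t = 161.7401°, p = 4.9205 m, q = 20.4599°, L = 8.2277 m

Let ψ = atan2(Δy, Δx) = atan2(-5.60, 1.99) = -70.4370° be the start→goal bearing.
Normalize: d = |goal − start| / ρ = 5.943072/1.04 = 5.714492, α = (θ_start − ψ) mod 360° = 217.5370° = 3.796736 rad, β = (θ_goal − ψ) mod 360° = 39.7370° = 0.693541 rad.
Common terms: sin α = -0.609273, cos α = -0.792960, sin β = 0.639264, cos β = 0.768987, cos(α−β) = -0.999263, d² = 32.655418. Work in radians in the unit-radius frame; every candidate has L = ρ·(t + p + q).
LSL: p² = 2 + d² − 2cos(α−β) + 2d(sin α − sin β) = 22.384431; p = √p² = 4.731219; φ = atan2(cos β − cos α, d + sin α − sin β) = 0.336448 rad; t = (φ − α) mod 2π = 2.822897 rad, q = (β − φ) mod 2π = 0.357093 rad → L = 1.04·(2.822897 + 4.731219 + 0.357093) = 1.04·7.911209 = 8.227657 m
RSR: p² = 2 + d² − 2cos(α−β) + 2d(sin β − sin α) = 50.923456; p = √p² = 7.136067; φ = atan2(cos α − cos β, d − sin α + sin β) = -0.220667 rad; t = (α − φ) mod 2π = 4.017404 rad, q = (φ − β) mod 2π = 5.368977 rad → L = 1.04·(4.017404 + 7.136067 + 5.368977) = 1.04·16.522448 = 17.183346 m
LSR: p² = d² − 2 + 2cos(α−β) + 2d(sin α + sin β) = 28.999658; p = √p² = 5.385133; φ = atan2(−cos α − cos β, d + sin α + sin β) − atan2(−2, p) = 0.359778 rad; t = (φ − α) mod 2π = 2.846227 rad, q = (φ − β) mod 2π = 5.949422 rad → L = 1.04·(2.846227 + 5.385133 + 5.949422) = 1.04·14.180782 = 14.748013 m
RSL: p² = d² − 2 + 2cos(α−β) − 2d(sin α + sin β) = 28.314126; p = √p² = 5.321102; φ = atan2(cos α + cos β, d − sin α − sin β) − atan2(2, p) = -0.363743 rad; t = (α − φ) mod 2π = 4.160480 rad, q = (β − φ) mod 2π = 1.057284 rad → L = 1.04·(4.160480 + 5.321102 + 1.057284) = 1.04·10.538866 = 10.960421 m
RLR: c = (6 − d² + 2cos(α−β) + 2d(sin α − sin β))/8 = -5.365432, |c| > 1 → infeasible
LRL: c = (6 − d² + 2cos(α−β) − 2d(sin α − sin β))/8 = -1.798054, |c| > 1 → infeasible
Shortest: LSL with L = 8.227657 m ≈ 8.2277 m
Convert LSL to answer units (arcs ×180/π): t = 2.822897·180/π = 161.7401°, p = ρ·p = 1.04·4.731219 = 4.9205 m, q = 0.357093·180/π = 20.4599°, L = 8.2277 m.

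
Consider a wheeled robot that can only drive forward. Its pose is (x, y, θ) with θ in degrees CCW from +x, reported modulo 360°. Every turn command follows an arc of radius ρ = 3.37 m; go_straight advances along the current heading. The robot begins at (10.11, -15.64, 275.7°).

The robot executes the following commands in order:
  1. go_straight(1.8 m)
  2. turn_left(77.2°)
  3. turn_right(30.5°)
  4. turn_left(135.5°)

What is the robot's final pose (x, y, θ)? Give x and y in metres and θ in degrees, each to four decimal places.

set_pose: (x, y, θ) = (10.1100, -15.6400, 275.7000°), ρ = 3.37
go_straight(1.8): x += 1.8·cos θ, y += 1.8·sin θ → (10.2888, -17.4311, 275.7000°)
turn_left(77.2°): centre at ρ to the left, rotate +77.2° → (13.2256, -20.4406, 352.9000°)
turn_right(30.5°): centre at ρ to the right, rotate −30.5° → (14.8652, -21.1147, 322.4000°)
turn_left(135.5°): centre at ρ to the left, rotate +135.5° → (20.2594, -17.9815, 457.9000° ≡ 97.9000°)

(20.2594, -17.9815, 97.9000°)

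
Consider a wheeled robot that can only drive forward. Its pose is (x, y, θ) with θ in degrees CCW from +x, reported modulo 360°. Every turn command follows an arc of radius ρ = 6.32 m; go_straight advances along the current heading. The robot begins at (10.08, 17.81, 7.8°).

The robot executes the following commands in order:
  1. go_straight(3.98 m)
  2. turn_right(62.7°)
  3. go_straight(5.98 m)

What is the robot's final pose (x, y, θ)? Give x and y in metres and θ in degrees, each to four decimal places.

set_pose: (x, y, θ) = (10.0800, 17.8100, 7.8000°), ρ = 6.32
go_straight(3.98): x += 3.98·cos θ, y += 3.98·sin θ → (14.0232, 18.3501, 7.8000°)
turn_right(62.7°): centre at ρ to the right, rotate −62.7° → (20.0516, 15.7227, -54.9000° ≡ 305.1000°)
go_straight(5.98): x += 5.98·cos θ, y += 5.98·sin θ → (23.4901, 10.8301, 305.1000°)

(23.4901, 10.8301, 305.1000°)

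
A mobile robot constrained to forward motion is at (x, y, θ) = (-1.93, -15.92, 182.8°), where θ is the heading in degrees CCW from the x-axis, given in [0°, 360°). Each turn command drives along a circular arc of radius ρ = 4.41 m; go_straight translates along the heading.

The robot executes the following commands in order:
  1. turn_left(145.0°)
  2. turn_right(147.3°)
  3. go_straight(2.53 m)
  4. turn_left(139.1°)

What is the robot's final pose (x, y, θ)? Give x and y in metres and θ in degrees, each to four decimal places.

(-11.7257, -39.9883, 319.6000°)

set_pose: (x, y, θ) = (-1.9300, -15.9200, 182.8000°), ρ = 4.41
turn_left(145.0°): centre at ρ to the left, rotate +145.0° → (-4.0646, -24.0564, 327.8000°)
turn_right(147.3°): centre at ρ to the right, rotate −147.3° → (-6.3761, -32.1980, 180.5000°)
go_straight(2.53): x += 2.53·cos θ, y += 2.53·sin θ → (-8.9060, -32.2201, 180.5000°)
turn_left(139.1°): centre at ρ to the left, rotate +139.1° → (-11.7257, -39.9883, 319.6000°)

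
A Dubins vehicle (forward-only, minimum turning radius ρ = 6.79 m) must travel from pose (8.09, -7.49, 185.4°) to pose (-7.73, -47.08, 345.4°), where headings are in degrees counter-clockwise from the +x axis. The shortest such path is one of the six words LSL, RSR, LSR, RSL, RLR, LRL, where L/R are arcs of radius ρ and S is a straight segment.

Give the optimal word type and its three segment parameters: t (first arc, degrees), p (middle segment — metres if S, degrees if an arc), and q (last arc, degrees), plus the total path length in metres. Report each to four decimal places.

LSL: t = 55.2811°, p = 30.1171 m, q = 104.7189°, L = 49.0784 m

Let ψ = atan2(Δy, Δx) = atan2(-39.59, -15.82) = -111.7814° be the start→goal bearing.
Normalize: d = |goal − start| / ρ = 42.633795/6.79 = 6.278909, α = (θ_start − ψ) mod 360° = 297.1814° = 5.186795 rad, β = (θ_goal − ψ) mod 360° = 97.1814° = 1.696136 rad.
Common terms: sin α = -0.889564, cos α = 0.456810, sin β = 0.992155, cos β = -0.125012, cos(α−β) = -0.939693, d² = 39.424704. Work in radians in the unit-radius frame; every candidate has L = ρ·(t + p + q).
LSL: p² = 2 + d² − 2cos(α−β) + 2d(sin α − sin β) = 19.673795; p = √p² = 4.435515; φ = atan2(cos β − cos α, d + sin α − sin β) = -0.131553 rad; t = (φ − α) mod 2π = 0.964838 rad, q = (β − φ) mod 2π = 1.827689 rad → L = 6.79·(0.964838 + 4.435515 + 1.827689) = 6.79·7.228042 = 49.078405 m
RSR: p² = 2 + d² − 2cos(α−β) + 2d(sin β − sin α) = 66.934383; p = √p² = 8.181344; φ = atan2(cos α − cos β, d − sin α + sin β) = 0.071176 rad; t = (α − φ) mod 2π = 5.115619 rad, q = (φ − β) mod 2π = 4.658225 rad → L = 6.79·(5.115619 + 8.181344 + 4.658225) = 6.79·17.955187 = 121.915723 m
LSR: p² = d² − 2 + 2cos(α−β) + 2d(sin α + sin β) = 36.833637; p = √p² = 6.069072; φ = atan2(−cos α − cos β, d + sin α + sin β) − atan2(−2, p) = 0.266385 rad; t = (φ − α) mod 2π = 1.362776 rad, q = (φ − β) mod 2π = 4.853435 rad → L = 6.79·(1.362776 + 6.069072 + 4.853435) = 6.79·12.285283 = 83.417070 m
RSL: p² = d² − 2 + 2cos(α−β) − 2d(sin α + sin β) = 34.257001; p = √p² = 5.852948; φ = atan2(cos α + cos β, d − sin α − sin β) − atan2(2, p) = -0.275599 rad; t = (α − φ) mod 2π = 5.462394 rad, q = (β − φ) mod 2π = 1.971736 rad → L = 6.79·(5.462394 + 5.852948 + 1.971736) = 6.79·13.287078 = 90.219259 m
RLR: c = (6 − d² + 2cos(α−β) + 2d(sin α − sin β))/8 = -7.366798, |c| > 1 → infeasible
LRL: c = (6 − d² + 2cos(α−β) − 2d(sin α − sin β))/8 = -1.459224, |c| > 1 → infeasible
Shortest: LSL with L = 49.078405 m ≈ 49.0784 m
Convert LSL to answer units (arcs ×180/π): t = 0.964838·180/π = 55.2811°, p = ρ·p = 6.79·4.435515 = 30.1171 m, q = 1.827689·180/π = 104.7189°, L = 49.0784 m.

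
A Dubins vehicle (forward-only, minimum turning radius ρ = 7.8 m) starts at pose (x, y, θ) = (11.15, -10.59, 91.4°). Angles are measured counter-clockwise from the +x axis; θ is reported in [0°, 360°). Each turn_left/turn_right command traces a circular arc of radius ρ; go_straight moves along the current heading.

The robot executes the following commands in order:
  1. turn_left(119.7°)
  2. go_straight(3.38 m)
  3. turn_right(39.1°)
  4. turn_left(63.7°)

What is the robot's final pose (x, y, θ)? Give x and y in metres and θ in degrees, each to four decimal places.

set_pose: (x, y, θ) = (11.1500, -10.5900, 91.4000°), ρ = 7.8
turn_left(119.7°): centre at ρ to the left, rotate +119.7° → (-0.6766, -4.1017, 211.1000°)
go_straight(3.38): x += 3.38·cos θ, y += 3.38·sin θ → (-3.5708, -5.8476, 211.1000°)
turn_right(39.1°): centre at ρ to the right, rotate −39.1° → (-8.6853, -6.8928, 172.0000°)
turn_left(63.7°): centre at ρ to the left, rotate +63.7° → (-16.2144, -10.2214, 235.7000°)

(-16.2144, -10.2214, 235.7000°)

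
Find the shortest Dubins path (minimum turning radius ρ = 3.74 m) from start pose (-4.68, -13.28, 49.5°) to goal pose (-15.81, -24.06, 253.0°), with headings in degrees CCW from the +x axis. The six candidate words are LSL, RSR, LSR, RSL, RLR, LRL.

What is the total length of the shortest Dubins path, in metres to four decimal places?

Let ψ = atan2(Δy, Δx) = atan2(-10.78, -11.13) = -135.9152° be the start→goal bearing.
Normalize: d = |goal − start| / ρ = 15.494686/3.74 = 4.142964, α = (θ_start − ψ) mod 360° = 185.4152° = 3.236106 rad, β = (θ_goal − ψ) mod 360° = 28.9152° = 0.504665 rad.
Common terms: sin α = -0.094372, cos α = -0.995537, sin β = 0.483514, cos β = 0.875336, cos(α−β) = -0.917060, d² = 17.164153. Work in radians in the unit-radius frame; every candidate has L = ρ·(t + p + q).
LSL: p² = 2 + d² − 2cos(α−β) + 2d(sin α − sin β) = 16.209945; p = √p² = 4.026158; φ = atan2(cos β − cos α, d + sin α − sin β) = 0.483273 rad; t = (φ − α) mod 2π = 3.530353 rad, q = (β − φ) mod 2π = 0.021393 rad → L = 3.74·(3.530353 + 4.026158 + 0.021393) = 3.74·7.577903 = 28.341356 m
RSR: p² = 2 + d² − 2cos(α−β) + 2d(sin β − sin α) = 25.786601; p = √p² = 5.078051; φ = atan2(cos α − cos β, d − sin α + sin β) = -0.377313 rad; t = (α − φ) mod 2π = 3.613418 rad, q = (φ − β) mod 2π = 5.401207 rad → L = 3.74·(3.613418 + 5.078051 + 5.401207) = 3.74·14.092676 = 52.706610 m
LSR: p² = d² − 2 + 2cos(α−β) + 2d(sin α + sin β) = 16.554437; p = √p² = 4.068714; φ = atan2(−cos α − cos β, d + sin α + sin β) − atan2(−2, p) = 0.483385 rad; t = (φ − α) mod 2π = 3.530465 rad, q = (φ − β) mod 2π = 6.261905 rad → L = 3.74·(3.530465 + 4.068714 + 6.261905) = 3.74·13.861085 = 51.840457 m
RSL: p² = d² − 2 + 2cos(α−β) − 2d(sin α + sin β) = 10.105628; p = √p² = 3.178935; φ = atan2(cos α + cos β, d − sin α − sin β) − atan2(2, p) = -0.593582 rad; t = (α − φ) mod 2π = 3.829687 rad, q = (β − φ) mod 2π = 1.098247 rad → L = 3.74·(3.829687 + 3.178935 + 1.098247) = 3.74·8.106870 = 30.319692 m
RLR: c = (6 − d² + 2cos(α−β) + 2d(sin α − sin β))/8 = -2.223325, |c| > 1 → infeasible
LRL: c = (6 − d² + 2cos(α−β) − 2d(sin α − sin β))/8 = -1.026243, |c| > 1 → infeasible
Shortest: LSL with L = 28.341356 m ≈ 28.3414 m

28.3414 m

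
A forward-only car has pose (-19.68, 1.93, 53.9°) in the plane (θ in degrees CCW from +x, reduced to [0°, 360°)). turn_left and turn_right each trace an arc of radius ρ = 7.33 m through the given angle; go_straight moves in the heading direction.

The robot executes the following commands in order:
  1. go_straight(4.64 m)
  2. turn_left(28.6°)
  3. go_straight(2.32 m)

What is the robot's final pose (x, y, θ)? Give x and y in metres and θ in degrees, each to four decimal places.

set_pose: (x, y, θ) = (-19.6800, 1.9300, 53.9000°), ρ = 7.33
go_straight(4.64): x += 4.64·cos θ, y += 4.64·sin θ → (-16.9461, 5.6791, 53.9000°)
turn_left(28.6°): centre at ρ to the left, rotate +28.6° → (-15.6014, 9.0411, 82.5000°)
go_straight(2.32): x += 2.32·cos θ, y += 2.32·sin θ → (-15.2986, 11.3413, 82.5000°)

(-15.2986, 11.3413, 82.5000°)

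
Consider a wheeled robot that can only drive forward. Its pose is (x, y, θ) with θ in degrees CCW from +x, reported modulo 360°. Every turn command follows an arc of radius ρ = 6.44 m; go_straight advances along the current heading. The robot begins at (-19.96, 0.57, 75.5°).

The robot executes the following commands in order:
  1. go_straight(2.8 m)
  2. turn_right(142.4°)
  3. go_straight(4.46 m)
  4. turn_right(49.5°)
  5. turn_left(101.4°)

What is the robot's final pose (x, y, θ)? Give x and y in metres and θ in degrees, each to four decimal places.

(-1.4043, -14.3815, 345.0000°)

set_pose: (x, y, θ) = (-19.9600, 0.5700, 75.5000°), ρ = 6.44
go_straight(2.8): x += 2.8·cos θ, y += 2.8·sin θ → (-19.2589, 3.2808, 75.5000°)
turn_right(142.4°): centre at ρ to the right, rotate −142.4° → (-7.1004, 4.1950, -66.9000° ≡ 293.1000°)
go_straight(4.46): x += 4.46·cos θ, y += 4.46·sin θ → (-5.3506, 0.0926, 293.1000°)
turn_right(49.5°): centre at ρ to the right, rotate −49.5° → (-5.5059, -5.2975, 243.6000°)
turn_left(101.4°): centre at ρ to the left, rotate +101.4° → (-1.4043, -14.3815, 345.0000°)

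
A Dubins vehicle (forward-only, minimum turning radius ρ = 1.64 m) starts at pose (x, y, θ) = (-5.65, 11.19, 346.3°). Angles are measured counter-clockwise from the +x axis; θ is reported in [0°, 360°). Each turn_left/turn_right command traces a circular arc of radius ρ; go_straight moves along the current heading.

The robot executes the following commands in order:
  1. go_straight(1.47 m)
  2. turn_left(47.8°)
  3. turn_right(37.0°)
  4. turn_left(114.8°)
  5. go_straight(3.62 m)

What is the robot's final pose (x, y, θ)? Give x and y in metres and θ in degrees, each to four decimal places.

(-1.6571, 16.9654, 111.9000°)

set_pose: (x, y, θ) = (-5.6500, 11.1900, 346.3000°), ρ = 1.64
go_straight(1.47): x += 1.47·cos θ, y += 1.47·sin θ → (-4.2218, 10.8418, 346.3000°)
turn_left(47.8°): centre at ρ to the left, rotate +47.8° → (-2.9140, 11.0772, 394.1000° ≡ 34.1000°)
turn_right(37.0°): centre at ρ to the right, rotate −37.0° → (-1.9115, 11.3571, -2.9000° ≡ 357.1000°)
turn_left(114.8°): centre at ρ to the left, rotate +114.8° → (-0.3069, 13.6067, 471.9000° ≡ 111.9000°)
go_straight(3.62): x += 3.62·cos θ, y += 3.62·sin θ → (-1.6571, 16.9654, 111.9000°)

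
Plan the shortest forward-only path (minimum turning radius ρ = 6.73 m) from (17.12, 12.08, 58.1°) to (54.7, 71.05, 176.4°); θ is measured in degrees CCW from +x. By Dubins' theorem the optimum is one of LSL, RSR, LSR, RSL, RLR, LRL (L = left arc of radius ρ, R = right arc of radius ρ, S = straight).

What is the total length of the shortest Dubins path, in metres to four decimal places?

78.7851 m

Let ψ = atan2(Δy, Δx) = atan2(58.97, 37.58) = 57.4917° be the start→goal bearing.
Normalize: d = |goal − start| / ρ = 69.926514/6.73 = 10.390269, α = (θ_start − ψ) mod 360° = 0.6083° = 0.010616 rad, β = (θ_goal − ψ) mod 360° = 118.9083° = 2.075341 rad.
Common terms: sin α = 0.010616, cos α = 0.999944, sin β = 0.875395, cos β = -0.483409, cos(α−β) = -0.474088, d² = 107.957700. Work in radians in the unit-radius frame; every candidate has L = ρ·(t + p + q).
LSL: p² = 2 + d² − 2cos(α−β) + 2d(sin α − sin β) = 92.935310; p = √p² = 9.640296; φ = atan2(cos β − cos α, d + sin α − sin β) = -0.154484 rad; t = (φ − α) mod 2π = 6.118085 rad, q = (β − φ) mod 2π = 2.229825 rad → L = 6.73·(6.118085 + 9.640296 + 2.229825) = 6.73·17.988206 = 121.060626 m
RSR: p² = 2 + d² − 2cos(α−β) + 2d(sin β − sin α) = 128.876443; p = √p² = 11.352376; φ = atan2(cos α − cos β, d − sin α + sin β) = 0.131039 rad; t = (α − φ) mod 2π = 6.162762 rad, q = (φ − β) mod 2π = 4.338884 rad → L = 6.73·(6.162762 + 11.352376 + 4.338884) = 6.73·21.854022 = 147.077569 m
LSR: p² = d² − 2 + 2cos(α−β) + 2d(sin α + sin β) = 123.421307; p = √p² = 11.109514; φ = atan2(−cos α − cos β, d + sin α + sin β) − atan2(−2, p) = 0.132343 rad; t = (φ − α) mod 2π = 0.121726 rad, q = (φ − β) mod 2π = 4.340187 rad → L = 6.73·(0.121726 + 11.109514 + 4.340187) = 6.73·15.571428 = 104.795711 m
RSL: p² = d² − 2 + 2cos(α−β) − 2d(sin α + sin β) = 86.597740; p = √p² = 9.305791; φ = atan2(cos α + cos β, d − sin α − sin β) − atan2(2, p) = -0.157405 rad; t = (α − φ) mod 2π = 0.168022 rad, q = (β − φ) mod 2π = 2.232746 rad → L = 6.73·(0.168022 + 9.305791 + 2.232746) = 6.73·11.706558 = 78.785138 m
RLR: c = (6 − d² + 2cos(α−β) + 2d(sin α − sin β))/8 = -15.109555, |c| > 1 → infeasible
LRL: c = (6 − d² + 2cos(α−β) − 2d(sin α − sin β))/8 = -10.616914, |c| > 1 → infeasible
Shortest: RSL with L = 78.785138 m ≈ 78.7851 m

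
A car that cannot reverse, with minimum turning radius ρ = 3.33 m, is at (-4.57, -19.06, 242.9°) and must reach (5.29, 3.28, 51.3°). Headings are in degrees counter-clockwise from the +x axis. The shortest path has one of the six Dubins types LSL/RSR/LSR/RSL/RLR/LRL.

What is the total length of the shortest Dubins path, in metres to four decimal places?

Let ψ = atan2(Δy, Δx) = atan2(22.34, 9.86) = 66.1852° be the start→goal bearing.
Normalize: d = |goal − start| / ρ = 24.419156/3.33 = 7.333080, α = (θ_start − ψ) mod 360° = 176.7148° = 3.084255 rad, β = (θ_goal − ψ) mod 360° = 345.1148° = 6.023389 rad.
Common terms: sin α = 0.057306, cos α = -0.998357, sin β = -0.256883, cos β = 0.966442, cos(α−β) = -0.979575, d² = 53.774062. Work in radians in the unit-radius frame; every candidate has L = ρ·(t + p + q).
LSL: p² = 2 + d² − 2cos(α−β) + 2d(sin α − sin β) = 62.341172; p = √p² = 7.895643; φ = atan2(cos β − cos α, d + sin α − sin β) = 0.251489 rad; t = (φ − α) mod 2π = 3.450419 rad, q = (β − φ) mod 2π = 5.771901 rad → L = 3.33·(3.450419 + 7.895643 + 5.771901) = 3.33·17.117962 = 57.002815 m
RSR: p² = 2 + d² − 2cos(α−β) + 2d(sin β − sin α) = 53.125254; p = √p² = 7.288707; φ = atan2(cos α − cos β, d − sin α + sin β) = -0.272944 rad; t = (α − φ) mod 2π = 3.357199 rad, q = (φ − β) mod 2π = 6.270037 rad → L = 3.33·(3.357199 + 7.288707 + 6.270037) = 3.33·16.915943 = 56.330092 m
LSR: p² = d² − 2 + 2cos(α−β) + 2d(sin α + sin β) = 46.887884; p = √p² = 6.847473; φ = atan2(−cos α − cos β, d + sin α + sin β) − atan2(−2, p) = 0.288647 rad; t = (φ − α) mod 2π = 3.487578 rad, q = (φ − β) mod 2π = 0.548444 rad → L = 3.33·(3.487578 + 6.847473 + 0.548444) = 3.33·10.883494 = 36.242036 m
RSL: p² = d² − 2 + 2cos(α−β) − 2d(sin α + sin β) = 52.741940; p = √p² = 7.262365; φ = atan2(cos α + cos β, d − sin α − sin β) − atan2(2, p) = -0.272968 rad; t = (α − φ) mod 2π = 3.357223 rad, q = (β − φ) mod 2π = 0.013172 rad → L = 3.33·(3.357223 + 7.262365 + 0.013172) = 3.33·10.632759 = 35.407087 m
RLR: c = (6 − d² + 2cos(α−β) + 2d(sin α − sin β))/8 = -5.640657, |c| > 1 → infeasible
LRL: c = (6 − d² + 2cos(α−β) − 2d(sin α − sin β))/8 = -6.792647, |c| > 1 → infeasible
Shortest: RSL with L = 35.407087 m ≈ 35.4071 m

35.4071 m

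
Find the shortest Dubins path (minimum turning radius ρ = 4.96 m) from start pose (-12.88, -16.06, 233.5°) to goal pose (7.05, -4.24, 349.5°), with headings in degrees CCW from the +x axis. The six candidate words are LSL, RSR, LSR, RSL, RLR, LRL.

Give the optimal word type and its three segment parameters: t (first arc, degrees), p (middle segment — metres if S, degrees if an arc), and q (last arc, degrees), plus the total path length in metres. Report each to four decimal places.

LSR: t = 193.2792°, p = 15.0214 m, q = 77.2792°, L = 38.4432 m

Let ψ = atan2(Δy, Δx) = atan2(11.82, 19.93) = 30.6712° be the start→goal bearing.
Normalize: d = |goal − start| / ρ = 23.171476/4.96 = 4.671669, α = (θ_start − ψ) mod 360° = 202.8288° = 3.540031 rad, β = (θ_goal − ψ) mod 360° = 318.8288° = 5.564613 rad.
Common terms: sin α = -0.387980, cos α = -0.921668, sin β = -0.658311, cos β = 0.752746, cos(α−β) = -0.438371, d² = 21.824487. Work in radians in the unit-radius frame; every candidate has L = ρ·(t + p + q).
LSL: p² = 2 + d² − 2cos(α−β) + 2d(sin α − sin β) = 27.227022; p = √p² = 5.217952; φ = atan2(cos β − cos α, d + sin α − sin β) = 0.326674 rad; t = (φ − α) mod 2π = 3.069828 rad, q = (β − φ) mod 2π = 5.237939 rad → L = 4.96·(3.069828 + 5.217952 + 5.237939) = 4.96·13.525719 = 67.087567 m
RSR: p² = 2 + d² − 2cos(α−β) + 2d(sin β − sin α) = 22.175437; p = √p² = 4.709080; φ = atan2(cos α − cos β, d − sin α + sin β) = -0.363525 rad; t = (α − φ) mod 2π = 3.903557 rad, q = (φ − β) mod 2π = 0.355047 rad → L = 4.96·(3.903557 + 4.709080 + 0.355047) = 4.96·8.967684 = 44.479711 m
LSR: p² = d² − 2 + 2cos(α−β) + 2d(sin α + sin β) = 9.171902; p = √p² = 3.028515; φ = atan2(−cos α − cos β, d + sin α + sin β) − atan2(−2, p) = 0.630205 rad; t = (φ − α) mod 2π = 3.373359 rad, q = (φ − β) mod 2π = 1.348777 rad → L = 4.96·(3.373359 + 3.028515 + 1.348777) = 4.96·7.750651 = 38.443229 m
RSL: p² = d² − 2 + 2cos(α−β) − 2d(sin α + sin β) = 28.723587; p = √p² = 5.359439; φ = atan2(cos α + cos β, d − sin α − sin β) − atan2(2, p) = -0.386702 rad; t = (α − φ) mod 2π = 3.926733 rad, q = (β − φ) mod 2π = 5.951315 rad → L = 4.96·(3.926733 + 5.359439 + 5.951315) = 4.96·15.237487 = 75.577937 m
RLR: c = (6 − d² + 2cos(α−β) + 2d(sin α − sin β))/8 = -1.771930, |c| > 1 → infeasible
LRL: c = (6 − d² + 2cos(α−β) − 2d(sin α − sin β))/8 = -2.403378, |c| > 1 → infeasible
Shortest: LSR with L = 38.443229 m ≈ 38.4432 m
Convert LSR to answer units (arcs ×180/π): t = 3.373359·180/π = 193.2792°, p = ρ·p = 4.96·3.028515 = 15.0214 m, q = 1.348777·180/π = 77.2792°, L = 38.4432 m.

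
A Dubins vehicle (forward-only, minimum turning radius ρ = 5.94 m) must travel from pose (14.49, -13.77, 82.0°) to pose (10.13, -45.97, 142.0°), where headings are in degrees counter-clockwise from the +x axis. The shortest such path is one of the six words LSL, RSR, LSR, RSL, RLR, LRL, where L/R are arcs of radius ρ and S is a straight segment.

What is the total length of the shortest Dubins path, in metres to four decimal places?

Let ψ = atan2(Δy, Δx) = atan2(-32.20, -4.36) = -97.7112° be the start→goal bearing.
Normalize: d = |goal − start| / ρ = 32.493839/5.94 = 5.470343, α = (θ_start − ψ) mod 360° = 179.7112° = 3.136552 rad, β = (θ_goal − ψ) mod 360° = 239.7112° = 4.183749 rad.
Common terms: sin α = 0.005041, cos α = -0.999987, sin β = -0.863494, cos β = -0.504359, cos(α−β) = 0.500000, d² = 29.924656. Work in radians in the unit-radius frame; every candidate has L = ρ·(t + p + q).
LSL: p² = 2 + d² − 2cos(α−β) + 2d(sin α − sin β) = 40.427025; p = √p² = 6.358225; φ = atan2(cos β − cos α, d + sin α − sin β) = 0.078030 rad; t = (φ − α) mod 2π = 3.224664 rad, q = (β − φ) mod 2π = 4.105719 rad → L = 5.94·(3.224664 + 6.358225 + 4.105719) = 5.94·13.688608 = 81.310331 m
RSR: p² = 2 + d² − 2cos(α−β) + 2d(sin β − sin α) = 21.422287; p = √p² = 4.628422; φ = atan2(cos α − cos β, d − sin α + sin β) = -0.107289 rad; t = (α − φ) mod 2π = 3.243841 rad, q = (φ − β) mod 2π = 1.992147 rad → L = 5.94·(3.243841 + 4.628422 + 1.992147) = 5.94·9.864409 = 58.594592 m
LSR: p² = d² − 2 + 2cos(α−β) + 2d(sin α + sin β) = 19.532594; p = √p² = 4.419569; φ = atan2(−cos α − cos β, d + sin α + sin β) − atan2(−2, p) = 0.740265 rad; t = (φ − α) mod 2π = 3.886899 rad, q = (φ − β) mod 2π = 2.839701 rad → L = 5.94·(3.886899 + 4.419569 + 2.839701) = 5.94·11.146169 = 66.208245 m
RSL: p² = d² − 2 + 2cos(α−β) − 2d(sin α + sin β) = 38.316719; p = √p² = 6.190050; φ = atan2(cos α + cos β, d − sin α − sin β) − atan2(2, p) = -0.545880 rad; t = (α − φ) mod 2π = 3.682431 rad, q = (β − φ) mod 2π = 4.729629 rad → L = 5.94·(3.682431 + 6.190050 + 4.729629) = 5.94·14.602110 = 86.736532 m
RLR: c = (6 − d² + 2cos(α−β) + 2d(sin α − sin β))/8 = -1.677786, |c| > 1 → infeasible
LRL: c = (6 − d² + 2cos(α−β) − 2d(sin α − sin β))/8 = -4.053378, |c| > 1 → infeasible
Shortest: RSR with L = 58.594592 m ≈ 58.5946 m

58.5946 m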